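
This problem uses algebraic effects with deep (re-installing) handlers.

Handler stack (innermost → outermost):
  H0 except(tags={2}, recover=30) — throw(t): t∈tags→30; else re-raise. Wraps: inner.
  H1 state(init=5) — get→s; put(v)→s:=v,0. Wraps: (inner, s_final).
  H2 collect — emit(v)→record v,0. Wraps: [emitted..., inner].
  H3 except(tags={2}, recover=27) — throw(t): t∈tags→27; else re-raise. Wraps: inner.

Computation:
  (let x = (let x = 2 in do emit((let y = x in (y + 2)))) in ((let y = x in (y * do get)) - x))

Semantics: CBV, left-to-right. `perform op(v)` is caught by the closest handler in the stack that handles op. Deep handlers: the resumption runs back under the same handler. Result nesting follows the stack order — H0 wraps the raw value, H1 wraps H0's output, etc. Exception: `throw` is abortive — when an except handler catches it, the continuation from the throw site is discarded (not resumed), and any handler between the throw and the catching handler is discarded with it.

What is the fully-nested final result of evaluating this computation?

Answer: [4, (0, 5)]

Step-by-step:
emit(4) @ H2 ⇒ out+=4
get @ H1 ⇒ 5
H0 returns 0
H1 returns (0, 5)
H2 returns [4, (0, 5)]
H3 returns [4, (0, 5)]
= [4, (0, 5)]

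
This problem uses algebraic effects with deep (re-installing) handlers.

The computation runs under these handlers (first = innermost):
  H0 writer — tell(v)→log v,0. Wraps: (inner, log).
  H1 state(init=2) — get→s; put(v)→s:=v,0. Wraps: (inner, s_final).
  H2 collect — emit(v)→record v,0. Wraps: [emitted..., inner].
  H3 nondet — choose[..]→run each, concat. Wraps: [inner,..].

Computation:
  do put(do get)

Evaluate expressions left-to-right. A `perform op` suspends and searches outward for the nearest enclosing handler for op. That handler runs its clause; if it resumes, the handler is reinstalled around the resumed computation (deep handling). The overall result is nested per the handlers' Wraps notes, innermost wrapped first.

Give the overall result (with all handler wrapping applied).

Answer: [[((0, ()), 2)]]

Step-by-step:
get @ H1 ⇒ 2
put(2) @ H1 ⇒ s:=2
H0 returns (0, ())
H1 returns ((0, ()), 2)
H2 returns [((0, ()), 2)]
H3 returns [[((0, ()), 2)]]
= [[((0, ()), 2)]]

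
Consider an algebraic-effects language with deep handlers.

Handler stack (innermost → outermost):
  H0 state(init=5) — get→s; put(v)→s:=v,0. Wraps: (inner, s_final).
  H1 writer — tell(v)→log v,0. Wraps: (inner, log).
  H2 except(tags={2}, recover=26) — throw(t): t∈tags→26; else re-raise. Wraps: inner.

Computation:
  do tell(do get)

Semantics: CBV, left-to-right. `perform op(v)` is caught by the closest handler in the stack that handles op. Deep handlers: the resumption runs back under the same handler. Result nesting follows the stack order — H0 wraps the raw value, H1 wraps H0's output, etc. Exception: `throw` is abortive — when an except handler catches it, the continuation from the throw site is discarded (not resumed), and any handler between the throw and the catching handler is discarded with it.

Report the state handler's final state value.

Answer: 5

Evaluation trace:
get @ H0 ⇒ 5
tell(5) @ H1 ⇒ log+=5
H0 returns (0, 5)
H1 returns ((0, 5), (5))
H2 returns ((0, 5), (5))
= ((0, 5), (5))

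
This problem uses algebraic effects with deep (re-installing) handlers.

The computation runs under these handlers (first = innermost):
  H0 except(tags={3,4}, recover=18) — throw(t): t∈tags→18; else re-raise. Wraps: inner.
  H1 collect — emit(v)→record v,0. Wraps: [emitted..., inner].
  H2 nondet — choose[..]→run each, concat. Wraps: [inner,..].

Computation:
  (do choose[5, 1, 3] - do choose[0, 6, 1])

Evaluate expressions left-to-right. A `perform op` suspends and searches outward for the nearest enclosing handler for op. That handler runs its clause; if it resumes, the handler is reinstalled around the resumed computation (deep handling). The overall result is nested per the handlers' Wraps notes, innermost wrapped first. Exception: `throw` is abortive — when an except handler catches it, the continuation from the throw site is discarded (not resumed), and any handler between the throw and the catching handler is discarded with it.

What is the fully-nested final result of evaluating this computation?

Evaluation trace:
choose[5, 1, 3] @ H2
  branch[0] choose=5:
    choose[0, 6, 1] @ H2
      branch[0] choose=0:
        H0 returns 5
        H1 returns [5]
        H2 returns [[5]]
      branch[1] choose=6:
        H0 returns -1
        H1 returns [-1]
        H2 returns [[-1]]
      branch[2] choose=1:
        H0 returns 4
        H1 returns [4]
        H2 returns [[4]]
  branch[1] choose=1:
    choose[0, 6, 1] @ H2
      branch[0] choose=0:
        H0 returns 1
        H1 returns [1]
        H2 returns [[1]]
      branch[1] choose=6:
        H0 returns -5
        H1 returns [-5]
        H2 returns [[-5]]
      branch[2] choose=1:
        H0 returns 0
        H1 returns [0]
        H2 returns [[0]]
  branch[2] choose=3:
    choose[0, 6, 1] @ H2
      branch[0] choose=0:
        H0 returns 3
        H1 returns [3]
        H2 returns [[3]]
      branch[1] choose=6:
        H0 returns -3
        H1 returns [-3]
        H2 returns [[-3]]
      branch[2] choose=1:
        H0 returns 2
        H1 returns [2]
        H2 returns [[2]]
= [[5], [-1], [4], [1], [-5], [0], [3], [-3], [2]]

Answer: [[5], [-1], [4], [1], [-5], [0], [3], [-3], [2]]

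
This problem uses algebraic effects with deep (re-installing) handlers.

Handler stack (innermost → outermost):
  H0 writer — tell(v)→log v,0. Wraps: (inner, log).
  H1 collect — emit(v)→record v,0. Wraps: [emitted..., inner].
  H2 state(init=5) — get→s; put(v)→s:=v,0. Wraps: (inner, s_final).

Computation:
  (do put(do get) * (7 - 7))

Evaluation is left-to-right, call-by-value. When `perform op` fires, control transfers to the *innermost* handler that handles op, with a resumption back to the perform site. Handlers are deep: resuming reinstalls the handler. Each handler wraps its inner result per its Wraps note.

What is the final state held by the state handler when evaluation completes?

Answer: 5

Step-by-step:
get @ H2 ⇒ 5
put(5) @ H2 ⇒ s:=5
H0 returns (0, ())
H1 returns [(0, ())]
H2 returns ([(0, ())], 5)
= ([(0, ())], 5)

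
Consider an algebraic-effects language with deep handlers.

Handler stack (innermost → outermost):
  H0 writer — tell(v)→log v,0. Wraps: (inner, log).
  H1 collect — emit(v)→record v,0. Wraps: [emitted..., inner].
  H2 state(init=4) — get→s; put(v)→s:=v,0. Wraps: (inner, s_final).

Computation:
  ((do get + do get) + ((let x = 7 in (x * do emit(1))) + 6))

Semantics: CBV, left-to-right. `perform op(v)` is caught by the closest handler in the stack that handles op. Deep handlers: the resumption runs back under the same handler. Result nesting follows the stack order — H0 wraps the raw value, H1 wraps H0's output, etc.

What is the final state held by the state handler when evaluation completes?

Answer: 4

Step-by-step:
get @ H2 ⇒ 4
get @ H2 ⇒ 4
emit(1) @ H1 ⇒ out+=1
H0 returns (14, ())
H1 returns [1, (14, ())]
H2 returns ([1, (14, ())], 4)
= ([1, (14, ())], 4)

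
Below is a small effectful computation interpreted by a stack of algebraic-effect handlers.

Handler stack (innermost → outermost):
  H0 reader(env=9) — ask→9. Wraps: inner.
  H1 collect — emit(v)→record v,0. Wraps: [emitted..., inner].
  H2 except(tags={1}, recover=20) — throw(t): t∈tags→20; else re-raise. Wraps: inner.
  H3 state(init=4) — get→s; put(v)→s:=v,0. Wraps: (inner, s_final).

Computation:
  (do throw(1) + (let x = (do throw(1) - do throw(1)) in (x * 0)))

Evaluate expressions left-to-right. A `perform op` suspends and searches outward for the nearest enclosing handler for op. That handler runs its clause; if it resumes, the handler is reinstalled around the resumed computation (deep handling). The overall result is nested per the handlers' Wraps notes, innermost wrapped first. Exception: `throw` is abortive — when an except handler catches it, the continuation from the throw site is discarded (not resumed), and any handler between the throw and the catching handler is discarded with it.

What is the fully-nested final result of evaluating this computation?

Step-by-step:
throw(1) @ H2 caught ⇒ 20
H3 returns (20, 4)
= (20, 4)

Answer: (20, 4)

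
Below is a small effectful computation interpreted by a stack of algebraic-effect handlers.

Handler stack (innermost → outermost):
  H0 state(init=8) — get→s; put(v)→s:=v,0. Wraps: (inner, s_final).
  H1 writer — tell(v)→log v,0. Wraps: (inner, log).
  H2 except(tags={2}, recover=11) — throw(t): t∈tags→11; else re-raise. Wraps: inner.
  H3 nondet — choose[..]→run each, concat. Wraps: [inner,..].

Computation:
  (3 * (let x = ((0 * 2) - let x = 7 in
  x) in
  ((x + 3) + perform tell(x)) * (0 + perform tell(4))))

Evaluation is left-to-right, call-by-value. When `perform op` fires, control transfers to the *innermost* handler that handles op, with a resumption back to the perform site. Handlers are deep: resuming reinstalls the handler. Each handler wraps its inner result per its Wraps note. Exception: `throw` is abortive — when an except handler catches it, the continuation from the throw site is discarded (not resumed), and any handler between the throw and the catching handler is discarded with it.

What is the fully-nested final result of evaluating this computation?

Answer: [((0, 8), (-7, 4))]

Step-by-step:
tell(-7) @ H1 ⇒ log+=-7
tell(4) @ H1 ⇒ log+=4
H0 returns (0, 8)
H1 returns ((0, 8), (-7, 4))
H2 returns ((0, 8), (-7, 4))
H3 returns [((0, 8), (-7, 4))]
= [((0, 8), (-7, 4))]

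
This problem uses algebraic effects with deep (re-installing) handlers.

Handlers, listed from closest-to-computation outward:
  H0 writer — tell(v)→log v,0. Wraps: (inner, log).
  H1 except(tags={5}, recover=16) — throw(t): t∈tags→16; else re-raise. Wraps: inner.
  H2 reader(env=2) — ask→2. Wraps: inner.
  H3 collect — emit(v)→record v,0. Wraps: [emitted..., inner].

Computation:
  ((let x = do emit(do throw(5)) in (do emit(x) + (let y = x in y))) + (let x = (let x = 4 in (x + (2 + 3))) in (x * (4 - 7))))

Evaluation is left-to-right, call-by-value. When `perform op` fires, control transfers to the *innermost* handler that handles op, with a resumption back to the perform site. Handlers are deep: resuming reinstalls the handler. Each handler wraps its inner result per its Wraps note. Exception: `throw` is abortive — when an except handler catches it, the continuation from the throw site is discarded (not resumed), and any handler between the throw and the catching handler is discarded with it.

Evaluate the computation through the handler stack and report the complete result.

Working:
throw(5) @ H1 caught ⇒ 16
H2 returns 16
H3 returns [16]
= [16]

Answer: [16]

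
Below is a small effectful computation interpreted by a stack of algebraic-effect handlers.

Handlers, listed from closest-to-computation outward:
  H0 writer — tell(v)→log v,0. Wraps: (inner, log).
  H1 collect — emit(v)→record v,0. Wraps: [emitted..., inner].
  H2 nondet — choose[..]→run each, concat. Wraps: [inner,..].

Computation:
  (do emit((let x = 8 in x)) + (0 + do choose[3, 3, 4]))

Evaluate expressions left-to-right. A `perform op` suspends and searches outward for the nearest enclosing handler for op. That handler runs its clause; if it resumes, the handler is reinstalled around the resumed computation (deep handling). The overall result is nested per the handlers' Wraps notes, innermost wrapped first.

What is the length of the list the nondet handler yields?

Step-by-step:
emit(8) @ H1 ⇒ out+=8
choose[3, 3, 4] @ H2
  branch[0] choose=3:
    H0 returns (3, ())
    H1 returns [8, (3, ())]
    H2 returns [[8, (3, ())]]
  branch[1] choose=3:
    H0 returns (3, ())
    H1 returns [8, (3, ())]
    H2 returns [[8, (3, ())]]
  branch[2] choose=4:
    H0 returns (4, ())
    H1 returns [8, (4, ())]
    H2 returns [[8, (4, ())]]
= [[8, (3, ())], [8, (3, ())], [8, (4, ())]]

Answer: 3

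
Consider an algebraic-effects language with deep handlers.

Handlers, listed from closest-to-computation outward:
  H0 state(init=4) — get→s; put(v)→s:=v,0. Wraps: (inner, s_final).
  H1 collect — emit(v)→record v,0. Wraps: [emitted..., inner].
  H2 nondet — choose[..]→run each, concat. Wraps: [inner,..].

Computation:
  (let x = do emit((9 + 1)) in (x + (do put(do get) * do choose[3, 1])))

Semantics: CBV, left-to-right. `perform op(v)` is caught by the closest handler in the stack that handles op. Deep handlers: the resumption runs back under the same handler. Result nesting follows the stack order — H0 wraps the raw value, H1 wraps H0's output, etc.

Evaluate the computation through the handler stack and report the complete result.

Evaluation trace:
emit(10) @ H1 ⇒ out+=10
get @ H0 ⇒ 4
put(4) @ H0 ⇒ s:=4
choose[3, 1] @ H2
  branch[0] choose=3:
    H0 returns (0, 4)
    H1 returns [10, (0, 4)]
    H2 returns [[10, (0, 4)]]
  branch[1] choose=1:
    H0 returns (0, 4)
    H1 returns [10, (0, 4)]
    H2 returns [[10, (0, 4)]]
= [[10, (0, 4)], [10, (0, 4)]]

Answer: [[10, (0, 4)], [10, (0, 4)]]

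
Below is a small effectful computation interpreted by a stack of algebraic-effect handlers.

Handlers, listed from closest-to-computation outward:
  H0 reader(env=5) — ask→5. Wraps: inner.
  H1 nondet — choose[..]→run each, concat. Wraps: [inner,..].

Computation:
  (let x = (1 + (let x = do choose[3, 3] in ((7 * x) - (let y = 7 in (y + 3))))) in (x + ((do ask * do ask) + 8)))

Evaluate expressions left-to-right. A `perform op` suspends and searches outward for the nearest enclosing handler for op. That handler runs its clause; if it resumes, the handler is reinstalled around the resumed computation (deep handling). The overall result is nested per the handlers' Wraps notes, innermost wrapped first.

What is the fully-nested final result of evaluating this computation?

Answer: [45, 45]

Evaluation trace:
choose[3, 3] @ H1
  branch[0] choose=3:
    ask @ H0 ⇒ 5
    ask @ H0 ⇒ 5
    H0 returns 45
    H1 returns [45]
  branch[1] choose=3:
    ask @ H0 ⇒ 5
    ask @ H0 ⇒ 5
    H0 returns 45
    H1 returns [45]
= [45, 45]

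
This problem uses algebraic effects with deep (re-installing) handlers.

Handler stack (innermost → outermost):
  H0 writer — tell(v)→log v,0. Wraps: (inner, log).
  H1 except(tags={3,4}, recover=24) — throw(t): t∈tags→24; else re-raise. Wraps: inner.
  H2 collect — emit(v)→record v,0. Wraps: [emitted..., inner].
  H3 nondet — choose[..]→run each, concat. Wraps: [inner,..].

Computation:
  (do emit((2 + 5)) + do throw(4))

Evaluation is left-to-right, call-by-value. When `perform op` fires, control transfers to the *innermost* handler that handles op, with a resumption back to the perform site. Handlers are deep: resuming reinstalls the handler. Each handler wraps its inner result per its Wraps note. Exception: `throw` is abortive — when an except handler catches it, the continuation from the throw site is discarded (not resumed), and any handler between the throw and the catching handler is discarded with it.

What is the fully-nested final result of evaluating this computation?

Answer: [[7, 24]]

Working:
emit(7) @ H2 ⇒ out+=7
throw(4) @ H1 caught ⇒ 24
H2 returns [7, 24]
H3 returns [[7, 24]]
= [[7, 24]]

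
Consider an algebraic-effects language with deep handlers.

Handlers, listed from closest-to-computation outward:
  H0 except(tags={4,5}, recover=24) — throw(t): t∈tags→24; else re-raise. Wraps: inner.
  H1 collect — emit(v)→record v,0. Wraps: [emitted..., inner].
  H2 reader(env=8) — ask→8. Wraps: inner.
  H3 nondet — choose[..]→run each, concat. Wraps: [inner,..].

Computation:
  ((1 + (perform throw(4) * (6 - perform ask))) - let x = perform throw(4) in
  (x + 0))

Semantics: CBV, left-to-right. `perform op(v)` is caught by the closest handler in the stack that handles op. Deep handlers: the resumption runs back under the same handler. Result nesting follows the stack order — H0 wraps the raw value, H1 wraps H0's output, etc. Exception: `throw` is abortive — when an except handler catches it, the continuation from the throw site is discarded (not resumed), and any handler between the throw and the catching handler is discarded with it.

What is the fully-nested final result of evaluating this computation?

Working:
throw(4) @ H0 caught ⇒ 24
H1 returns [24]
H2 returns [24]
H3 returns [[24]]
= [[24]]

Answer: [[24]]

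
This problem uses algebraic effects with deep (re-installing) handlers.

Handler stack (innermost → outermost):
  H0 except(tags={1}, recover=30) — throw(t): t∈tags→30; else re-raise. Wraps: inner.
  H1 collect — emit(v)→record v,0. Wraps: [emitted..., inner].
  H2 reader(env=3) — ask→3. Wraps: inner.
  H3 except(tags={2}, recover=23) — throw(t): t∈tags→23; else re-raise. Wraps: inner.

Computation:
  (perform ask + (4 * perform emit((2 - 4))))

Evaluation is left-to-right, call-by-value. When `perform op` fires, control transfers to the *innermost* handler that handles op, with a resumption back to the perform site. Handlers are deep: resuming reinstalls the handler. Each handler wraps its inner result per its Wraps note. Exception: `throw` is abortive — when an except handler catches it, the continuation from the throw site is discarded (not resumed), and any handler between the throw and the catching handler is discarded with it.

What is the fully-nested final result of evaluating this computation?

Answer: [-2, 3]

Working:
ask @ H2 ⇒ 3
emit(-2) @ H1 ⇒ out+=-2
H0 returns 3
H1 returns [-2, 3]
H2 returns [-2, 3]
H3 returns [-2, 3]
= [-2, 3]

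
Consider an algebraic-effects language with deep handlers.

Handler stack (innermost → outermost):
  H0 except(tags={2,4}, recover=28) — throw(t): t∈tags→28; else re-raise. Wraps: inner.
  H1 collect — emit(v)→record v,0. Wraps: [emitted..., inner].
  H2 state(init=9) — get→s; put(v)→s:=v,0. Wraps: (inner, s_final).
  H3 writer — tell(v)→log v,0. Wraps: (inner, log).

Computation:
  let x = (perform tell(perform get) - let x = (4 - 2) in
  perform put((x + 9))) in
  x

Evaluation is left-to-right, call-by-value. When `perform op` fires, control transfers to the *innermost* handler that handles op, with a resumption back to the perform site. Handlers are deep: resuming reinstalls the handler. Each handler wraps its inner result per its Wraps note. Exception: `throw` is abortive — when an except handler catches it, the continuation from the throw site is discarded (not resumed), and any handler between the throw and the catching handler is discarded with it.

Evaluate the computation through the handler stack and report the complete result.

Answer: (([0], 11), (9))

Step-by-step:
get @ H2 ⇒ 9
tell(9) @ H3 ⇒ log+=9
put(11) @ H2 ⇒ s:=11
H0 returns 0
H1 returns [0]
H2 returns ([0], 11)
H3 returns (([0], 11), (9))
= (([0], 11), (9))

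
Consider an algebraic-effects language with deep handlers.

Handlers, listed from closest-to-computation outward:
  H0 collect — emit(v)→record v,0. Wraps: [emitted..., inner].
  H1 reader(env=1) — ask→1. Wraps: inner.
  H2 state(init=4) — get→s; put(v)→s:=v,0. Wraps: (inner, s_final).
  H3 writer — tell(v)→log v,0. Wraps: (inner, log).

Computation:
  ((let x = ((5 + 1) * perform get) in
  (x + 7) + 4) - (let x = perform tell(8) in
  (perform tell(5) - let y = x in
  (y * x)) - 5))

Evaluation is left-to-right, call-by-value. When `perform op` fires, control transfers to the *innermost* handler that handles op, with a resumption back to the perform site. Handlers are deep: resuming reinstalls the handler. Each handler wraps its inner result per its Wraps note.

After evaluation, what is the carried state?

Working:
get @ H2 ⇒ 4
tell(8) @ H3 ⇒ log+=8
tell(5) @ H3 ⇒ log+=5
H0 returns [40]
H1 returns [40]
H2 returns ([40], 4)
H3 returns (([40], 4), (8, 5))
= (([40], 4), (8, 5))

Answer: 4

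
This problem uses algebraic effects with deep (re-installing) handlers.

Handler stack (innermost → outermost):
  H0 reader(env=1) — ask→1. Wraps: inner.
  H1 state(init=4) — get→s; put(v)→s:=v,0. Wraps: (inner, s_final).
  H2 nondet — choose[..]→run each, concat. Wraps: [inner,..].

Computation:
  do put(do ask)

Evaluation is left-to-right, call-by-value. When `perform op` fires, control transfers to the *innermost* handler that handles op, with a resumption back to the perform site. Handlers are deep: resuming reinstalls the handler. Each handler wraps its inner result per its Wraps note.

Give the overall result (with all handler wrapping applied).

Answer: [(0, 1)]

Evaluation trace:
ask @ H0 ⇒ 1
put(1) @ H1 ⇒ s:=1
H0 returns 0
H1 returns (0, 1)
H2 returns [(0, 1)]
= [(0, 1)]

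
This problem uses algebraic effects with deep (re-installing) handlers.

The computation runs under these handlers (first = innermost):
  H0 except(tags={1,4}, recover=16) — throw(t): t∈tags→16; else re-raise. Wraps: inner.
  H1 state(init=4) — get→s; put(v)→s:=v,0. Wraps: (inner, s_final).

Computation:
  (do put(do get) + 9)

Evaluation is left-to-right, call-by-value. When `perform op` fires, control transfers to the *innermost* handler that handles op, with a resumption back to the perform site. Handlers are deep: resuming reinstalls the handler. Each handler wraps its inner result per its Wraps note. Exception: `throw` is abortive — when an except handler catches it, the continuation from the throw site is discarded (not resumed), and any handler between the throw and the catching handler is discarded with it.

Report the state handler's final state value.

Step-by-step:
get @ H1 ⇒ 4
put(4) @ H1 ⇒ s:=4
H0 returns 9
H1 returns (9, 4)
= (9, 4)

Answer: 4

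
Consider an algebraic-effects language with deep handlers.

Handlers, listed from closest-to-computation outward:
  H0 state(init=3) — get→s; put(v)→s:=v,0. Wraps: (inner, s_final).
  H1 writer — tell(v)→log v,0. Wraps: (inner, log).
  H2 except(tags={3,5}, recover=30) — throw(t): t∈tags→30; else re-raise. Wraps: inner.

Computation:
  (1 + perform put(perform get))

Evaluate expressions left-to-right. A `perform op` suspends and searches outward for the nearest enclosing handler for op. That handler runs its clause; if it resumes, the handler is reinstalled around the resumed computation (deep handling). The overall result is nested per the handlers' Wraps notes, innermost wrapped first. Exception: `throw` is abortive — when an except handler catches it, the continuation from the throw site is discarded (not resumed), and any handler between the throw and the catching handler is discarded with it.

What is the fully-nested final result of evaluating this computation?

Answer: ((1, 3), ())

Working:
get @ H0 ⇒ 3
put(3) @ H0 ⇒ s:=3
H0 returns (1, 3)
H1 returns ((1, 3), ())
H2 returns ((1, 3), ())
= ((1, 3), ())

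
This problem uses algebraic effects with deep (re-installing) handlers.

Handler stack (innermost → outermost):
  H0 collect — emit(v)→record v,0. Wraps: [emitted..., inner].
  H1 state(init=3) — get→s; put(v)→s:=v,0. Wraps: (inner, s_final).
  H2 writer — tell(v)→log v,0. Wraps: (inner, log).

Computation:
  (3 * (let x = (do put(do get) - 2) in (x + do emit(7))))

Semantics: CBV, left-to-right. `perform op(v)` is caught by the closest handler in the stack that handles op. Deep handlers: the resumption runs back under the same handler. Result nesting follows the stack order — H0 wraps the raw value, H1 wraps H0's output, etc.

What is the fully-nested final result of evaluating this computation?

Working:
get @ H1 ⇒ 3
put(3) @ H1 ⇒ s:=3
emit(7) @ H0 ⇒ out+=7
H0 returns [7, -6]
H1 returns ([7, -6], 3)
H2 returns (([7, -6], 3), ())
= (([7, -6], 3), ())

Answer: (([7, -6], 3), ())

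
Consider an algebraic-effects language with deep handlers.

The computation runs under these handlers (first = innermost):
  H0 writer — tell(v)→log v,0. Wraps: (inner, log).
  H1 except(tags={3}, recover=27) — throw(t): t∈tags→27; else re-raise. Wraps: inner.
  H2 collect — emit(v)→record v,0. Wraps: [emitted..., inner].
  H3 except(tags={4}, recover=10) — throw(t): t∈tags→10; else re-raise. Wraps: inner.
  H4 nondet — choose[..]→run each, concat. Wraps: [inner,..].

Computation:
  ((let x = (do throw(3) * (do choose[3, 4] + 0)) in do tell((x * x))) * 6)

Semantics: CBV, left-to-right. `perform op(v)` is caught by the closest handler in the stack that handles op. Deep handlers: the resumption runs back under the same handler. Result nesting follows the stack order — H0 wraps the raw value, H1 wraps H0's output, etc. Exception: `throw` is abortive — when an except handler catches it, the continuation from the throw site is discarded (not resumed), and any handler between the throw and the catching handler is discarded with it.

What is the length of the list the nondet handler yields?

Answer: 1

Evaluation trace:
throw(3) @ H1 caught ⇒ 27
H2 returns [27]
H3 returns [27]
H4 returns [[27]]
= [[27]]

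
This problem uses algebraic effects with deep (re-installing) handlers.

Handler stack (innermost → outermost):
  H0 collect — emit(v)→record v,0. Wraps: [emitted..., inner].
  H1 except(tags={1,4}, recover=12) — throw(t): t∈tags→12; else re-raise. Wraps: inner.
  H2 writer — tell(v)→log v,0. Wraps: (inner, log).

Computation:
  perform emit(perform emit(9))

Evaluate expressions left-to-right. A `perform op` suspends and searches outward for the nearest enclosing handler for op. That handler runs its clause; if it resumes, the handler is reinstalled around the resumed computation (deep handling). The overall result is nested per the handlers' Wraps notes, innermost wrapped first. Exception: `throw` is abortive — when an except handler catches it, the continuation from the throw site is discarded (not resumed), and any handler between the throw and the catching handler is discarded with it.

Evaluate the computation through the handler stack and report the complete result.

Answer: ([9, 0, 0], ())

Working:
emit(9) @ H0 ⇒ out+=9
emit(0) @ H0 ⇒ out+=0
H0 returns [9, 0, 0]
H1 returns [9, 0, 0]
H2 returns ([9, 0, 0], ())
= ([9, 0, 0], ())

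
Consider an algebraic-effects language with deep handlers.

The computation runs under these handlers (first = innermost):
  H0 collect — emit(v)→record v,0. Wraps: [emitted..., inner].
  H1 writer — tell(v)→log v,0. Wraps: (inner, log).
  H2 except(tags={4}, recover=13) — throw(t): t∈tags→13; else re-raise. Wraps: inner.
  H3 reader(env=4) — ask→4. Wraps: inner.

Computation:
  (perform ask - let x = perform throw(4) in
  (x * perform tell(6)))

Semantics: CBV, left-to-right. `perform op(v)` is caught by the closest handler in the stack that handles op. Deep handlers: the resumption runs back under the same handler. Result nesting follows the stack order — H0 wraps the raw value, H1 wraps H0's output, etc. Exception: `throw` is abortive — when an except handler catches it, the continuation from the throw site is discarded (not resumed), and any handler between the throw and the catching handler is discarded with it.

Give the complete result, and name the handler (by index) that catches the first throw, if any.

Answer: 13 ; first throw caught by: H2

Step-by-step:
ask @ H3 ⇒ 4
throw(4) @ H2 caught ⇒ 13
H3 returns 13
= 13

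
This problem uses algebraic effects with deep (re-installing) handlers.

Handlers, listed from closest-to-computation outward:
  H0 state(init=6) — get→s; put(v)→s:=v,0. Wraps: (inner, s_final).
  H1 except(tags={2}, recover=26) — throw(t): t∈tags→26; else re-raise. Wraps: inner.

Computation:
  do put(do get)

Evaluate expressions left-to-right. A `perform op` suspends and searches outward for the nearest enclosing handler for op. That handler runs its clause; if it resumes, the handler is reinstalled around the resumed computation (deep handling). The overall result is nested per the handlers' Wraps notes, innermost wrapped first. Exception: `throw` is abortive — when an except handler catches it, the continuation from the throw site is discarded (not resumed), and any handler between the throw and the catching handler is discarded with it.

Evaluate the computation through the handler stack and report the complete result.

Answer: (0, 6)

Working:
get @ H0 ⇒ 6
put(6) @ H0 ⇒ s:=6
H0 returns (0, 6)
H1 returns (0, 6)
= (0, 6)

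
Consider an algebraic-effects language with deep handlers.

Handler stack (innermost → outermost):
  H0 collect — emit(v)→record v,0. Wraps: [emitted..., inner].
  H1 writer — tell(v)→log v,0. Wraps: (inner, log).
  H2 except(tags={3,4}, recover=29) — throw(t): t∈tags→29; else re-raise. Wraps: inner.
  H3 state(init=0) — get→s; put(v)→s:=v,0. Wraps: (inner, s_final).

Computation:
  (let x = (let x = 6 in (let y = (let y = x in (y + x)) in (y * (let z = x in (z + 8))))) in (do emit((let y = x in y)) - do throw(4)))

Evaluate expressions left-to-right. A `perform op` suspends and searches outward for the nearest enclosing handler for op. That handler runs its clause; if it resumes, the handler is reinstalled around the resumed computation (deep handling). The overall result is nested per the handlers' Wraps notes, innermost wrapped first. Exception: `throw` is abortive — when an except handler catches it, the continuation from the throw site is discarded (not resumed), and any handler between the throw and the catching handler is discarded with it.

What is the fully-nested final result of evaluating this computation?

Step-by-step:
emit(168) @ H0 ⇒ out+=168
throw(4) @ H2 caught ⇒ 29
H3 returns (29, 0)
= (29, 0)

Answer: (29, 0)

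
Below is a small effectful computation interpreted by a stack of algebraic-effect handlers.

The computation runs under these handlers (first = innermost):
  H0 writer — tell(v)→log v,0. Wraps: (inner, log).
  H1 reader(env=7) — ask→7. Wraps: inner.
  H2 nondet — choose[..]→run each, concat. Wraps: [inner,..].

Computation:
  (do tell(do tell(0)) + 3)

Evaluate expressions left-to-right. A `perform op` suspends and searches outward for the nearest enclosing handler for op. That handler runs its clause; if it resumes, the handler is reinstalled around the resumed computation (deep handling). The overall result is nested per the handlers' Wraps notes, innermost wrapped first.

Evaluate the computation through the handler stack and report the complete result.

Answer: [(3, (0, 0))]

Step-by-step:
tell(0) @ H0 ⇒ log+=0
tell(0) @ H0 ⇒ log+=0
H0 returns (3, (0, 0))
H1 returns (3, (0, 0))
H2 returns [(3, (0, 0))]
= [(3, (0, 0))]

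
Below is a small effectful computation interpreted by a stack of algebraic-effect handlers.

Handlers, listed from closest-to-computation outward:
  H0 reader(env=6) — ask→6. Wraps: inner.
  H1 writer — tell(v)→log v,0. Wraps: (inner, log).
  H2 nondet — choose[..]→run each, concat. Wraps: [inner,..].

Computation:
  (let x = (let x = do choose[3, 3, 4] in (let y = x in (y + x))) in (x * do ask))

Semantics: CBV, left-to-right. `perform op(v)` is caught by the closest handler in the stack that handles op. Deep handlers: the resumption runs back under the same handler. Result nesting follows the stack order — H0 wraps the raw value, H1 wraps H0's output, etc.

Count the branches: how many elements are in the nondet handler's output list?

Answer: 3

Evaluation trace:
choose[3, 3, 4] @ H2
  branch[0] choose=3:
    ask @ H0 ⇒ 6
    H0 returns 36
    H1 returns (36, ())
    H2 returns [(36, ())]
  branch[1] choose=3:
    ask @ H0 ⇒ 6
    H0 returns 36
    H1 returns (36, ())
    H2 returns [(36, ())]
  branch[2] choose=4:
    ask @ H0 ⇒ 6
    H0 returns 48
    H1 returns (48, ())
    H2 returns [(48, ())]
= [(36, ()), (36, ()), (48, ())]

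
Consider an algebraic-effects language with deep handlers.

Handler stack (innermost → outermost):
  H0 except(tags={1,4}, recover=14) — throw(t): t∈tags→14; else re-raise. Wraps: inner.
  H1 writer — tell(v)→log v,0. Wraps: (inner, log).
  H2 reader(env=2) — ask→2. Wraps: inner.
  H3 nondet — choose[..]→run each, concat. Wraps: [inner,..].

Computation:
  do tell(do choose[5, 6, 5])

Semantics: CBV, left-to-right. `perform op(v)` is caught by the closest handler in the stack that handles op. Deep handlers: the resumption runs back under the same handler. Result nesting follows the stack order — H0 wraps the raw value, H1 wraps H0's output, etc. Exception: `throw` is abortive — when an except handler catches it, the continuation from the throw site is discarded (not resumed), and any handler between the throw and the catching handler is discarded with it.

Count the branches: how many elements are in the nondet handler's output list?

Answer: 3

Step-by-step:
choose[5, 6, 5] @ H3
  branch[0] choose=5:
    tell(5) @ H1 ⇒ log+=5
    H0 returns 0
    H1 returns (0, (5))
    H2 returns (0, (5))
    H3 returns [(0, (5))]
  branch[1] choose=6:
    tell(6) @ H1 ⇒ log+=6
    H0 returns 0
    H1 returns (0, (6))
    H2 returns (0, (6))
    H3 returns [(0, (6))]
  branch[2] choose=5:
    tell(5) @ H1 ⇒ log+=5
    H0 returns 0
    H1 returns (0, (5))
    H2 returns (0, (5))
    H3 returns [(0, (5))]
= [(0, (5)), (0, (6)), (0, (5))]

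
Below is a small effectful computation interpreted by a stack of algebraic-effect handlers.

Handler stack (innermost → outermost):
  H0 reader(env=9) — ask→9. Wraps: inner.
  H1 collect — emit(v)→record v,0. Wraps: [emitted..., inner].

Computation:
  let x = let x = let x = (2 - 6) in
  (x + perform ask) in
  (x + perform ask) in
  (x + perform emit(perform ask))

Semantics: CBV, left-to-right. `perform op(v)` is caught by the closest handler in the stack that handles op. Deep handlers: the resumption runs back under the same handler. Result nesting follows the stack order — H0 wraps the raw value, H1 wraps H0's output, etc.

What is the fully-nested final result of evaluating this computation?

Working:
ask @ H0 ⇒ 9
ask @ H0 ⇒ 9
ask @ H0 ⇒ 9
emit(9) @ H1 ⇒ out+=9
H0 returns 14
H1 returns [9, 14]
= [9, 14]

Answer: [9, 14]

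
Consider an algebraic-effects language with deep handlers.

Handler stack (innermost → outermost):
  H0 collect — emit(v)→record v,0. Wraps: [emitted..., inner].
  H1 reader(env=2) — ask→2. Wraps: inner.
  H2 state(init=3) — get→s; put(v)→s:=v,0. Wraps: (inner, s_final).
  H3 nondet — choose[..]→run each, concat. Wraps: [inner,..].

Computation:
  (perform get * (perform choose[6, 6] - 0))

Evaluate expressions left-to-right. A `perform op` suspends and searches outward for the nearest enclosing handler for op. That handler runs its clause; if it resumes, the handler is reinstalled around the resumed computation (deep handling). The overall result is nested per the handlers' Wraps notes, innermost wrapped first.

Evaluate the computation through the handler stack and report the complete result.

Step-by-step:
get @ H2 ⇒ 3
choose[6, 6] @ H3
  branch[0] choose=6:
    H0 returns [18]
    H1 returns [18]
    H2 returns ([18], 3)
    H3 returns [([18], 3)]
  branch[1] choose=6:
    H0 returns [18]
    H1 returns [18]
    H2 returns ([18], 3)
    H3 returns [([18], 3)]
= [([18], 3), ([18], 3)]

Answer: [([18], 3), ([18], 3)]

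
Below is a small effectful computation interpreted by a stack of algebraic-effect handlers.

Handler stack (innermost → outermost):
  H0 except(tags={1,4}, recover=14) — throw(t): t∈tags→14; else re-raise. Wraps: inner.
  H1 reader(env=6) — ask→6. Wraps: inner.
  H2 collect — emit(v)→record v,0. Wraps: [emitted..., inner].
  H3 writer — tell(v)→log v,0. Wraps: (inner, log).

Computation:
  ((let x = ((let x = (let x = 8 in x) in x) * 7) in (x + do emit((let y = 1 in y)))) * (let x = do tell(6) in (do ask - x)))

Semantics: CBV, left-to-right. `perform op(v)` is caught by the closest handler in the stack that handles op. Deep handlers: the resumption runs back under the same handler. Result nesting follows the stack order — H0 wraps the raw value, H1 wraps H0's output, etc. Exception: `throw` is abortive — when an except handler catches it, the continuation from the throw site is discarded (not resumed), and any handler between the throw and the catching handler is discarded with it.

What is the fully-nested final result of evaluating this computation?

Working:
emit(1) @ H2 ⇒ out+=1
tell(6) @ H3 ⇒ log+=6
ask @ H1 ⇒ 6
H0 returns 336
H1 returns 336
H2 returns [1, 336]
H3 returns ([1, 336], (6))
= ([1, 336], (6))

Answer: ([1, 336], (6))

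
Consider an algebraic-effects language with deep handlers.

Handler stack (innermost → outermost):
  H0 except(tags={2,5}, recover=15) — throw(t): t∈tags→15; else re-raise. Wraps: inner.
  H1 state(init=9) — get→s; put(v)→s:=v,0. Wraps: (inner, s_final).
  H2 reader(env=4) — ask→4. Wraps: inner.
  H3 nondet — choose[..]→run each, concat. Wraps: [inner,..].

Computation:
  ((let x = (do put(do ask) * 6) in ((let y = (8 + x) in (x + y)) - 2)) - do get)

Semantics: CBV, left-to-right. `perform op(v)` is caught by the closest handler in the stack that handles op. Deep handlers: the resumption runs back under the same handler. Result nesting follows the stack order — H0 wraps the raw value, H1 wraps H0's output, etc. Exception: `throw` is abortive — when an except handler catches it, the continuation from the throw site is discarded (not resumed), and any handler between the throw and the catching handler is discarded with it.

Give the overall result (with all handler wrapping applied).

Answer: [(2, 4)]

Step-by-step:
ask @ H2 ⇒ 4
put(4) @ H1 ⇒ s:=4
get @ H1 ⇒ 4
H0 returns 2
H1 returns (2, 4)
H2 returns (2, 4)
H3 returns [(2, 4)]
= [(2, 4)]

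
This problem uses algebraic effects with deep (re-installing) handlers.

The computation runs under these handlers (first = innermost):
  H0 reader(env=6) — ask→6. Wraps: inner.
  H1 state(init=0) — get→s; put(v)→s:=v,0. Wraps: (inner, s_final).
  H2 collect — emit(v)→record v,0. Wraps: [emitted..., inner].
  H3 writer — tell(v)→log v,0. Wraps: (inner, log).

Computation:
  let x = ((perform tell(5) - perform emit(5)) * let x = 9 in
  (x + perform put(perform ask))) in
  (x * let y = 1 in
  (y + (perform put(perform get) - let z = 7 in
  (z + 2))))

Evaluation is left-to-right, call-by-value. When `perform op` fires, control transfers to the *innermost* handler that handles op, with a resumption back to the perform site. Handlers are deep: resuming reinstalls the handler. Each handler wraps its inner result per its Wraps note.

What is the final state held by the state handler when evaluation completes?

Answer: 6

Evaluation trace:
tell(5) @ H3 ⇒ log+=5
emit(5) @ H2 ⇒ out+=5
ask @ H0 ⇒ 6
put(6) @ H1 ⇒ s:=6
get @ H1 ⇒ 6
put(6) @ H1 ⇒ s:=6
H0 returns 0
H1 returns (0, 6)
H2 returns [5, (0, 6)]
H3 returns ([5, (0, 6)], (5))
= ([5, (0, 6)], (5))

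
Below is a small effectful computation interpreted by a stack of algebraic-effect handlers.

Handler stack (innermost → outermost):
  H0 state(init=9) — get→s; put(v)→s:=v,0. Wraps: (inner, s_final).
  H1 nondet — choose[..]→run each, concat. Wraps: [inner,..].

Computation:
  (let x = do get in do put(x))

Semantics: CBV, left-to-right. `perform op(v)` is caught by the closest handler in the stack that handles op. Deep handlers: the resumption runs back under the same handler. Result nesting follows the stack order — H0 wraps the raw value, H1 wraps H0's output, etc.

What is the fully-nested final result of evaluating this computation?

Answer: [(0, 9)]

Step-by-step:
get @ H0 ⇒ 9
put(9) @ H0 ⇒ s:=9
H0 returns (0, 9)
H1 returns [(0, 9)]
= [(0, 9)]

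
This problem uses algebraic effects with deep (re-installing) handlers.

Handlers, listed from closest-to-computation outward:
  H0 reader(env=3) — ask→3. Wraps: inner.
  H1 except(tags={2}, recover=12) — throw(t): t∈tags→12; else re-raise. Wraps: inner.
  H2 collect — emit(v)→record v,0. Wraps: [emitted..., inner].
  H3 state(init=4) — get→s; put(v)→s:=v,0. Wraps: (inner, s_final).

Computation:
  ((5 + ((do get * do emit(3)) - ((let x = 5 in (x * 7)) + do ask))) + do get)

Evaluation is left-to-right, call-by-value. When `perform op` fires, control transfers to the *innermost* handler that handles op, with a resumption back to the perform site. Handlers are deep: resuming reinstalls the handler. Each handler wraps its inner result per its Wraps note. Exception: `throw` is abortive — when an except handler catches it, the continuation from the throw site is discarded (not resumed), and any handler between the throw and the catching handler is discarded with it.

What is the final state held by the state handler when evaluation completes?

Answer: 4

Step-by-step:
get @ H3 ⇒ 4
emit(3) @ H2 ⇒ out+=3
ask @ H0 ⇒ 3
get @ H3 ⇒ 4
H0 returns -29
H1 returns -29
H2 returns [3, -29]
H3 returns ([3, -29], 4)
= ([3, -29], 4)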